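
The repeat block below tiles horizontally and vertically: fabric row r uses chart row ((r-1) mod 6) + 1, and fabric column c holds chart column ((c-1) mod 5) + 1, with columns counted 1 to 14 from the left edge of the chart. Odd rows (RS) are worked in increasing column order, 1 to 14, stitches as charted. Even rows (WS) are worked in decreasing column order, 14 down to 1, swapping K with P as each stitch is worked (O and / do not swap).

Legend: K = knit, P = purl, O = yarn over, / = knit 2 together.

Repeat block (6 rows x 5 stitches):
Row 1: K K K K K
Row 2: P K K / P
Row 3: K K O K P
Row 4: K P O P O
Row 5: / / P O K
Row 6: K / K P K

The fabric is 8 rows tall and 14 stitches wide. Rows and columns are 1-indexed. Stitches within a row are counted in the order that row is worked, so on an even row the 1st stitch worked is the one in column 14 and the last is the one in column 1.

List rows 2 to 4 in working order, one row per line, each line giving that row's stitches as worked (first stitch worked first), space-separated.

Rows as worked:
/ P P K K / P P K K / P P K
K K O K P K K O K P K K O K
K O K P O K O K P O K O K P

Derivation:
Row 2: chart row 2, WS - tiled (columns 1-14): P K K / P P K K / P P K K /; work from column 14 back to 1 with K<->P swapped.
Row 3: chart row 3, RS - tile across columns 1-14 and work as-is.
Row 4: chart row 4, WS - tiled (columns 1-14): K P O P O K P O P O K P O P; work from column 14 back to 1 with K<->P swapped.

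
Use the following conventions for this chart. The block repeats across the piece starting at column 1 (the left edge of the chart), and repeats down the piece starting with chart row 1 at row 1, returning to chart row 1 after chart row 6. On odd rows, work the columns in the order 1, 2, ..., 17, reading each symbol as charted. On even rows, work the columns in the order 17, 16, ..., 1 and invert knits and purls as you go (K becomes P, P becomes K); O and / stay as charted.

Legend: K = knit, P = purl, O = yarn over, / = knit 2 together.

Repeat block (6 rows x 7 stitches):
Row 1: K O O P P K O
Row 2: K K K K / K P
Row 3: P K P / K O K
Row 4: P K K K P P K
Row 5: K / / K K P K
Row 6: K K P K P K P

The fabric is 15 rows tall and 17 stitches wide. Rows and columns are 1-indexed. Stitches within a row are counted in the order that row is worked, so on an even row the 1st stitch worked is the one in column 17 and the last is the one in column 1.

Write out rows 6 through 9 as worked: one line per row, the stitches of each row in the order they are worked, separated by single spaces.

Result:
K P P K P K P K P P K P K P K P P
K O O P P K O K O O P P K O K O O
P P P K P / P P P P K P / P P P P
P K P / K O K P K P / K O K P K P

Derivation:
Row 6: chart row 6, WS - tiled (columns 1-17): K K P K P K P K K P K P K P K K P; work from column 17 back to 1 with K<->P swapped.
Row 7: chart row 1, RS - tile across columns 1-17 and work as-is.
Row 8: chart row 2, WS - tiled (columns 1-17): K K K K / K P K K K K / K P K K K; work from column 17 back to 1 with K<->P swapped.
Row 9: chart row 3, RS - tile across columns 1-17 and work as-is.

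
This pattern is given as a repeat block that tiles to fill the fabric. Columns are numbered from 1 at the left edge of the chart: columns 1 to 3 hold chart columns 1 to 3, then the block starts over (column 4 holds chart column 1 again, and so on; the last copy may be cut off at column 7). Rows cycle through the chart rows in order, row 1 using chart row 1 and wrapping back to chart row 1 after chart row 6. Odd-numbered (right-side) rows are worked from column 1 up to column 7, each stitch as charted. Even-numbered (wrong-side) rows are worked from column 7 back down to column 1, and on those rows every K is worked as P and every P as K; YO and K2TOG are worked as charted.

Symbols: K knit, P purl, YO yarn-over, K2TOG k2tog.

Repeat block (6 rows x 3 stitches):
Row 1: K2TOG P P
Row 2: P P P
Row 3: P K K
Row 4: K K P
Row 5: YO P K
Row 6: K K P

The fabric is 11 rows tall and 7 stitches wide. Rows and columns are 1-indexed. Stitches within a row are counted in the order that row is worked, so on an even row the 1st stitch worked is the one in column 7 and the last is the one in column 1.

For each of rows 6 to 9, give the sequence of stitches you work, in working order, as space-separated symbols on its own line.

Row 6: chart row 6, WS - tiled (columns 1-7): K K P K K P K; work from column 7 back to 1 with K<->P swapped.
Row 7: chart row 1, RS - tile across columns 1-7 and work as-is.
Row 8: chart row 2, WS - tiled (columns 1-7): P P P P P P P; work from column 7 back to 1 with K<->P swapped.
Row 9: chart row 3, RS - tile across columns 1-7 and work as-is.

Result:
P K P P K P P
K2TOG P P K2TOG P P K2TOG
K K K K K K K
P K K P K K P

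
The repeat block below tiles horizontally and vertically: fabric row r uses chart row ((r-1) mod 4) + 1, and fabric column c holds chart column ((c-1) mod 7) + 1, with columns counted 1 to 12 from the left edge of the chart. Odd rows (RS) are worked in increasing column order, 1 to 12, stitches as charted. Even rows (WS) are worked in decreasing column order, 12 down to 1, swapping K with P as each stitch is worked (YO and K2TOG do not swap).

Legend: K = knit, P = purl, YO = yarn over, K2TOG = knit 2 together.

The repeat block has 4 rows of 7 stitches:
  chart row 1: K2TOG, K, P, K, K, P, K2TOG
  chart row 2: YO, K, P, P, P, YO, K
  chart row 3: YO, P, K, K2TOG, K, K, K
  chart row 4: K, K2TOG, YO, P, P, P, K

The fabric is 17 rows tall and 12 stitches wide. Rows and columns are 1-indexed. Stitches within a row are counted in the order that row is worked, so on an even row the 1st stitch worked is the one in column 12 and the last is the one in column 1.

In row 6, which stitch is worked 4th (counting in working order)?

Row 6 uses chart row ((6-1) mod 4)+1 = 2. Row 6 is even, so WS.
Chart row 2 tiled across columns 1-12: YO K P P P YO K YO K P P P
Wrong side: read the tiled row from column 12 down to 1 and exchange K with P (leave YO, K2TOG).
Row 6 as worked: K K K P YO P YO K K K P YO
The 4th stitch worked is P.

Stitch:
P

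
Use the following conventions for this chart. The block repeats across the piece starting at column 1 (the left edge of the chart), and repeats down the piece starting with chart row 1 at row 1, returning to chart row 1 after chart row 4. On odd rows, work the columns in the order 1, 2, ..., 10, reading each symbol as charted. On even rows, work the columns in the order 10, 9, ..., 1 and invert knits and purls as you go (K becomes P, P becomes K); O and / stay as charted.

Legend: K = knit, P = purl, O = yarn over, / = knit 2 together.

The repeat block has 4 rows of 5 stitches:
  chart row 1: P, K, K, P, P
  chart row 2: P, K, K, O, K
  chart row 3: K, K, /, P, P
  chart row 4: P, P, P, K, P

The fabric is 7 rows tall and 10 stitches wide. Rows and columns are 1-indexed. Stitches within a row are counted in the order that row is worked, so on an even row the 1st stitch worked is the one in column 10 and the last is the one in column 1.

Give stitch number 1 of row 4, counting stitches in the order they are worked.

Row 4: (4-1) mod 4 = 3, so use chart row 4. Even row -> WS.
Chart row 4 tiled across columns 1-10: P P P K P P P P K P
Wrong side: read the tiled row from column 10 down to 1 and exchange K with P (leave O, /).
Row 4 as worked: K P K K K K P K K K
Counting 1 along the worked row gives K.

Result:
K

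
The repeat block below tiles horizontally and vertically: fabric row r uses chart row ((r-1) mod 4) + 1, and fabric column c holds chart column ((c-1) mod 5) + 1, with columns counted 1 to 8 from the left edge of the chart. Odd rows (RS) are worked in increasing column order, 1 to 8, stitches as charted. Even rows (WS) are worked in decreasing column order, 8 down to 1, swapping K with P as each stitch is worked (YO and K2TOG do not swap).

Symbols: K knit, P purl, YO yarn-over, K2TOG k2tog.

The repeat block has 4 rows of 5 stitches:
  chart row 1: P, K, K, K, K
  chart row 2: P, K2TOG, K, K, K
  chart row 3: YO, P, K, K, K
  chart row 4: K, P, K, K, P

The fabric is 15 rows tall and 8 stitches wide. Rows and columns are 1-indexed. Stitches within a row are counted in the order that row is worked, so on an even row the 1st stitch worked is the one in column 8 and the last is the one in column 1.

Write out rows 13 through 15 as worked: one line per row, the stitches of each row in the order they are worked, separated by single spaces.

Row 13: chart row 1, RS - tile across columns 1-8 and work as-is.
Row 14: chart row 2, WS - tiled (columns 1-8): P K2TOG K K K P K2TOG K; work from column 8 back to 1 with K<->P swapped.
Row 15: chart row 3, RS - tile across columns 1-8 and work as-is.

== ROWS AS WORKED ==
P K K K K P K K
P K2TOG K P P P K2TOG K
YO P K K K YO P K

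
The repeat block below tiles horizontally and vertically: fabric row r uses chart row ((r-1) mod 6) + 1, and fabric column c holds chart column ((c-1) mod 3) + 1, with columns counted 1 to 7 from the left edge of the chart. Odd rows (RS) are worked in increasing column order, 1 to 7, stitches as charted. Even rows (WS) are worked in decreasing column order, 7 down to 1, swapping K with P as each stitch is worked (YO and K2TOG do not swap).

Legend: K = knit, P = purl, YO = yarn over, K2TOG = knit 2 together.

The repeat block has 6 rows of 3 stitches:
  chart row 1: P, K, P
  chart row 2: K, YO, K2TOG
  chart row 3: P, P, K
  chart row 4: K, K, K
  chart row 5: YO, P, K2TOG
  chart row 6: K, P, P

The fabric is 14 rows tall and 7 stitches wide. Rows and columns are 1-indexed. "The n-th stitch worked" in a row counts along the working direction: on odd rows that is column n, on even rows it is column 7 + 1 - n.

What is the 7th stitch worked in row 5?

Row 5: (5-1) mod 6 = 4, so use chart row 5. Odd row -> RS.
Chart row 5 tiled across columns 1-7: YO P K2TOG YO P K2TOG YO
RS: work column 1 to column 7, symbols as charted — the tiled row is the row as worked.
Counting 7 along the worked row gives YO.

Stitch:
YO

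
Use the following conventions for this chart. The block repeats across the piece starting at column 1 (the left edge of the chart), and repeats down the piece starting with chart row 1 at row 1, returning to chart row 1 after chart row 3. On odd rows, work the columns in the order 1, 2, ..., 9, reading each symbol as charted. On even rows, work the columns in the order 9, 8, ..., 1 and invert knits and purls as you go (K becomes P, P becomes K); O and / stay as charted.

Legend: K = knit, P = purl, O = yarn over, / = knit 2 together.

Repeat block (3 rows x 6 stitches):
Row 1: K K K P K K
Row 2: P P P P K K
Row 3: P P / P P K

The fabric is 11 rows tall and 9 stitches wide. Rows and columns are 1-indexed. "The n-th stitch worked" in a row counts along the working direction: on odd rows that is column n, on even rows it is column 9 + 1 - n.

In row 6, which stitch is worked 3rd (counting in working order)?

Row 6: (6-1) mod 3 = 2, so use chart row 3. Even row -> WS.
Chart row 3 tiled across columns 1-9: P P / P P K P P /
Wrong side: read the tiled row from column 9 down to 1 and exchange K with P (leave O, /).
Row 6 as worked: / K K P K K / K K
Counting 3 along the worked row gives K.

== STITCH ==
K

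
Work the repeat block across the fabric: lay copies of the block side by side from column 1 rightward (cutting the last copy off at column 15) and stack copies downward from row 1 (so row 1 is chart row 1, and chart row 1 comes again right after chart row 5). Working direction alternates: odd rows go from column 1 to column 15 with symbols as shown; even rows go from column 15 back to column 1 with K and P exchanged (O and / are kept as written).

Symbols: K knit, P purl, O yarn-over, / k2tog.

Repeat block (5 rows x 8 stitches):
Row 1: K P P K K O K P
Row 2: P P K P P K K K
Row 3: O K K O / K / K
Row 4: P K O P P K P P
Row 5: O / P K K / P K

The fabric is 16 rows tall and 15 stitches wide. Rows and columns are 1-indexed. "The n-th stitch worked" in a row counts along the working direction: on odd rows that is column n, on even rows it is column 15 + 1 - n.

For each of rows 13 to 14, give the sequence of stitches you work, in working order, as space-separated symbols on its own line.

Result:
O K K O / K / K O K K O / K /
K P K K O P K K K P K K O P K

Derivation:
Row 13: chart row 3, RS - tile across columns 1-15 and work as-is.
Row 14: chart row 4, WS - tiled (columns 1-15): P K O P P K P P P K O P P K P; work from column 15 back to 1 with K<->P swapped.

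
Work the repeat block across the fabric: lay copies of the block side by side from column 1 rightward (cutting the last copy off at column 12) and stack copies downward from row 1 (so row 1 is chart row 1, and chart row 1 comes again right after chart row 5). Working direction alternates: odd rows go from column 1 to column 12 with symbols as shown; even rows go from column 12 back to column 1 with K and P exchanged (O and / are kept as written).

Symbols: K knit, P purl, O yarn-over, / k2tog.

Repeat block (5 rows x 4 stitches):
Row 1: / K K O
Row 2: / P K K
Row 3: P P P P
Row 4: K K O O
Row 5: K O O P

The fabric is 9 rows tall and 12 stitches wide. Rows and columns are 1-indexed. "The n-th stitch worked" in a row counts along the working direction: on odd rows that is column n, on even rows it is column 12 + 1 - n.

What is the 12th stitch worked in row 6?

Result:
/

Derivation:
For row 6: chart row = ((6-1) mod 5) + 1 = 1; this is a WS (even) row.
Chart row 1 tiled across columns 1-12: / K K O / K K O / K K O
WS row: flip the tiled sequence (start at column 12) and apply K<->P; O and / stay.
Row 6 as worked: O P P / O P P / O P P /
The 12th stitch worked is /.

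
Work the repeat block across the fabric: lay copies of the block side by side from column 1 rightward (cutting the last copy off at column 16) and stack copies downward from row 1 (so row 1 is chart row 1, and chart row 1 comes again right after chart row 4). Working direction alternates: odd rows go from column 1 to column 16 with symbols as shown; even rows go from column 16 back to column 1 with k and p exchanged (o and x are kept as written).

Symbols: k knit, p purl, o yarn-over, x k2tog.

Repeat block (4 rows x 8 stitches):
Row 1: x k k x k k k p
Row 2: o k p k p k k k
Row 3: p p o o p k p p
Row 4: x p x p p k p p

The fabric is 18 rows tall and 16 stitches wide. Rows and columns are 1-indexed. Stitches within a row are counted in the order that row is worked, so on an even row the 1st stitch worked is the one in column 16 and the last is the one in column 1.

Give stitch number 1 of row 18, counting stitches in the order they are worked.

For row 18: chart row = ((18-1) mod 4) + 1 = 2; this is a WS (even) row.
Chart row 2 tiled across columns 1-16: o k p k p k k k o k p k p k k k
WS: work from column 16 back to column 1 (reverse the tiled row), swapping k<->p (o and x unchanged).
Row 18 as worked: p p p k p k p o p p p k p k p o
The 1st stitch worked is p.

Result:
p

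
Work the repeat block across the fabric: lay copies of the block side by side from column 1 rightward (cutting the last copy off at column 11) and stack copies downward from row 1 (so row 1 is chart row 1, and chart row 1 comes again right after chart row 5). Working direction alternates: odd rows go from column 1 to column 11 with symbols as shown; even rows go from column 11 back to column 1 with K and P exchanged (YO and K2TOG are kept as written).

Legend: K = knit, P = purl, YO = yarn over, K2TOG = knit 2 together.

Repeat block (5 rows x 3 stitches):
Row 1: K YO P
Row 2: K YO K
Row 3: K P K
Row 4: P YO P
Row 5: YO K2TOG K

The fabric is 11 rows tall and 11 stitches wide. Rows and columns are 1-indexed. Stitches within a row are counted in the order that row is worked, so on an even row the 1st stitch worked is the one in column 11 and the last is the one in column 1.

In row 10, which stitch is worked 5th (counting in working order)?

Stitch:
YO

Derivation:
For row 10: chart row = ((10-1) mod 5) + 1 = 5; this is a WS (even) row.
Chart row 5 tiled across columns 1-11: YO K2TOG K YO K2TOG K YO K2TOG K YO K2TOG
WS: work from column 11 back to column 1 (reverse the tiled row), swapping K<->P (YO and K2TOG unchanged).
Row 10 as worked: K2TOG YO P K2TOG YO P K2TOG YO P K2TOG YO
The 5th stitch worked is YO.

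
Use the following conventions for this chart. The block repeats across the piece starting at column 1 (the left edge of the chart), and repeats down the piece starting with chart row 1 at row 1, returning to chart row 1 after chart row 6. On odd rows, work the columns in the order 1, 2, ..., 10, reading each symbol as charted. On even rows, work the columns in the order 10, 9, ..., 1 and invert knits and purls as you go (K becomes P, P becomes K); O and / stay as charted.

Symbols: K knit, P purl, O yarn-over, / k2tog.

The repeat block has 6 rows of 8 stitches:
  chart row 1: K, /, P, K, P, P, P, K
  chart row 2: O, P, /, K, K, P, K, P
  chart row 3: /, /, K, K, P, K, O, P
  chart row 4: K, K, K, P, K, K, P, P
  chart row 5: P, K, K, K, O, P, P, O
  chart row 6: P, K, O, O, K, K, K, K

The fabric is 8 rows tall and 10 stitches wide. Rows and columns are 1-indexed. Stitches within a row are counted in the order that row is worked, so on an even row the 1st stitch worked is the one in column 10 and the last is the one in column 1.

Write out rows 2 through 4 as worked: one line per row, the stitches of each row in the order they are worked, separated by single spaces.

Row 2: chart row 2, WS - tiled (columns 1-10): O P / K K P K P O P; work from column 10 back to 1 with K<->P swapped.
Row 3: chart row 3, RS - tile across columns 1-10 and work as-is.
Row 4: chart row 4, WS - tiled (columns 1-10): K K K P K K P P K K; work from column 10 back to 1 with K<->P swapped.

Result:
K O K P K P P / K O
/ / K K P K O P / /
P P K K P P K P P P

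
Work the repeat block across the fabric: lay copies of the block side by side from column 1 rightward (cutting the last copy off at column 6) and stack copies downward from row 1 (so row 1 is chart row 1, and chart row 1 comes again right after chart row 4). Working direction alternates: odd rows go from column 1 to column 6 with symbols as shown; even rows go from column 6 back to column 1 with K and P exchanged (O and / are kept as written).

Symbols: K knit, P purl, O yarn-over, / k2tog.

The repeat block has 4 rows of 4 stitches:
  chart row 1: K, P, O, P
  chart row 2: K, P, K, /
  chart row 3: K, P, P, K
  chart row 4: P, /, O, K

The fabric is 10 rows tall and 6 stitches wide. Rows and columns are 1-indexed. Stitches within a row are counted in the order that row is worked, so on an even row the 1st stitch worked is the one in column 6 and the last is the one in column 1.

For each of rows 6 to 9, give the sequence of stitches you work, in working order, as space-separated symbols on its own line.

Row 6: chart row 2, WS - tiled (columns 1-6): K P K / K P; work from column 6 back to 1 with K<->P swapped.
Row 7: chart row 3, RS - tile across columns 1-6 and work as-is.
Row 8: chart row 4, WS - tiled (columns 1-6): P / O K P /; work from column 6 back to 1 with K<->P swapped.
Row 9: chart row 1, RS - tile across columns 1-6 and work as-is.

Result:
K P / P K P
K P P K K P
/ K P O / K
K P O P K P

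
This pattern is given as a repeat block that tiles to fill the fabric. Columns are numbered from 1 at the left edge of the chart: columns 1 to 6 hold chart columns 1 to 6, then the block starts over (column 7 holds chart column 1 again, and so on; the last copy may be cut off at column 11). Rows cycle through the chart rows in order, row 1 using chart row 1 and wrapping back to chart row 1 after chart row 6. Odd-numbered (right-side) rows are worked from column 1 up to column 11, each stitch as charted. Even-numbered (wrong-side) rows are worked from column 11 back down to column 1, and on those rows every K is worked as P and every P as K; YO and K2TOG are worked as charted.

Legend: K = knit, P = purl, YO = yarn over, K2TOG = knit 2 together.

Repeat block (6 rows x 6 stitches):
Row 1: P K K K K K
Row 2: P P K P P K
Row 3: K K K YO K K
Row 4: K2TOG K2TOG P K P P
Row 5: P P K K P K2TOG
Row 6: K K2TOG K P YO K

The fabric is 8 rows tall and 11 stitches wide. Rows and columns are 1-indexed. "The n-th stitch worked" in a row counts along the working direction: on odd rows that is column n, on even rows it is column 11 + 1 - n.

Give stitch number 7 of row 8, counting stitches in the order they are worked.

Row 8: (8-1) mod 6 = 1, so use chart row 2. Even row -> WS.
Chart row 2 tiled across columns 1-11: P P K P P K P P K P P
Wrong side: read the tiled row from column 11 down to 1 and exchange K with P (leave YO, K2TOG).
Row 8 as worked: K K P K K P K K P K K
Counting 7 along the worked row gives K.

Stitch:
K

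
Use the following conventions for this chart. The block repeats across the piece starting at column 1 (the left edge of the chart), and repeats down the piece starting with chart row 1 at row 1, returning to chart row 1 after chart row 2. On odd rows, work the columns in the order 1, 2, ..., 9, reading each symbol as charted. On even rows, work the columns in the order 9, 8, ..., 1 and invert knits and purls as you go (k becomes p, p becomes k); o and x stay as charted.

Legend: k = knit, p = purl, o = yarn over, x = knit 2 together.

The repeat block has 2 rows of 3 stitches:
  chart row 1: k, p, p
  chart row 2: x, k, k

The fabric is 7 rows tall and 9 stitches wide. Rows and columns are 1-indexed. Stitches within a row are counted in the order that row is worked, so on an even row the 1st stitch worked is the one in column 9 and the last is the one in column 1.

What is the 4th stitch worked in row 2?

Result:
p

Derivation:
Row 2: (2-1) mod 2 = 1, so use chart row 2. Even row -> WS.
Chart row 2 tiled across columns 1-9: x k k x k k x k k
Wrong side: read the tiled row from column 9 down to 1 and exchange k with p (leave o, x).
Row 2 as worked: p p x p p x p p x
Stitch 4 in working order -> p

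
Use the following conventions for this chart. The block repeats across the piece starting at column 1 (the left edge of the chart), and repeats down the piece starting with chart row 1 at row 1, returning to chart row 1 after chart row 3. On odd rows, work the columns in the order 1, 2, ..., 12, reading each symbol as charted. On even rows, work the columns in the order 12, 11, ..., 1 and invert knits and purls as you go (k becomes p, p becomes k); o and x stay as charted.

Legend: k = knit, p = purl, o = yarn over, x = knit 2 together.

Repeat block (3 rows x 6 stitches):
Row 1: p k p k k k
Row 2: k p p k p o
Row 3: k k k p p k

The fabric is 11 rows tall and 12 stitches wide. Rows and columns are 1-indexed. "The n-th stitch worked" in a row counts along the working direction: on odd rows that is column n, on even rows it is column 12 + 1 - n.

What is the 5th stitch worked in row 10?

== STITCH ==
p

Derivation:
For row 10: chart row = ((10-1) mod 3) + 1 = 1; this is a WS (even) row.
Chart row 1 tiled across columns 1-12: p k p k k k p k p k k k
WS row: flip the tiled sequence (start at column 12) and apply k<->p; o and x stay.
Row 10 as worked: p p p k p k p p p k p k
The 5th stitch worked is p.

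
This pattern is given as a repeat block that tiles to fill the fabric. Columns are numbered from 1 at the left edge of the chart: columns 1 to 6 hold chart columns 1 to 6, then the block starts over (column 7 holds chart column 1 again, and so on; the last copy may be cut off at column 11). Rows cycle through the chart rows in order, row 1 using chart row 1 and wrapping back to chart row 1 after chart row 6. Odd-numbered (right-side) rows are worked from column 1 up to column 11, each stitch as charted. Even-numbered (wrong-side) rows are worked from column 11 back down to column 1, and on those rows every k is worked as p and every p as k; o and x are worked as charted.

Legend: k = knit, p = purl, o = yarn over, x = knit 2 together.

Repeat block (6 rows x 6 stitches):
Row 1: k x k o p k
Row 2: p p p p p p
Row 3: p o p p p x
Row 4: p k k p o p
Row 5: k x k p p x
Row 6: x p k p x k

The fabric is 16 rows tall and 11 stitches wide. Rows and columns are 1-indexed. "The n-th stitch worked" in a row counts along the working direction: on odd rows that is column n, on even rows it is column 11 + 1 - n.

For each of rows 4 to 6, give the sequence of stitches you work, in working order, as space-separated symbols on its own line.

Row 4: chart row 4, WS - tiled (columns 1-11): p k k p o p p k k p o; work from column 11 back to 1 with k<->p swapped.
Row 5: chart row 5, RS - tile across columns 1-11 and work as-is.
Row 6: chart row 6, WS - tiled (columns 1-11): x p k p x k x p k p x; work from column 11 back to 1 with k<->p swapped.

Rows as worked:
o k p p k k o k p p k
k x k p p x k x k p p
x k p k x p x k p k x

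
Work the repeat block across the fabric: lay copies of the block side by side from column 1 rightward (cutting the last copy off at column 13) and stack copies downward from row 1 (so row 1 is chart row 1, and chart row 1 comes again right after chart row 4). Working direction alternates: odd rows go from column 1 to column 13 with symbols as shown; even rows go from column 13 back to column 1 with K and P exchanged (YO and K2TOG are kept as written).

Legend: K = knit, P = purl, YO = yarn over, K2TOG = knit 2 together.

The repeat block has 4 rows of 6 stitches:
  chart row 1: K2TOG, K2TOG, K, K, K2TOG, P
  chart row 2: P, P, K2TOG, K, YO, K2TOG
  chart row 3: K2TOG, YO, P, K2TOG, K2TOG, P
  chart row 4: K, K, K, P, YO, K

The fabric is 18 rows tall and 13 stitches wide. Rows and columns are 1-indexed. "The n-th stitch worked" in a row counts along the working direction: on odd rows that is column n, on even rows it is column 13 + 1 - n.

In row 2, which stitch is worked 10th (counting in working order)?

Stitch:
P

Derivation:
Row 2 uses chart row ((2-1) mod 4)+1 = 2. Row 2 is even, so WS.
Chart row 2 tiled across columns 1-13: P P K2TOG K YO K2TOG P P K2TOG K YO K2TOG P
WS: work from column 13 back to column 1 (reverse the tiled row), swapping K<->P (YO and K2TOG unchanged).
Row 2 as worked: K K2TOG YO P K2TOG K K K2TOG YO P K2TOG K K
Counting 10 along the worked row gives P.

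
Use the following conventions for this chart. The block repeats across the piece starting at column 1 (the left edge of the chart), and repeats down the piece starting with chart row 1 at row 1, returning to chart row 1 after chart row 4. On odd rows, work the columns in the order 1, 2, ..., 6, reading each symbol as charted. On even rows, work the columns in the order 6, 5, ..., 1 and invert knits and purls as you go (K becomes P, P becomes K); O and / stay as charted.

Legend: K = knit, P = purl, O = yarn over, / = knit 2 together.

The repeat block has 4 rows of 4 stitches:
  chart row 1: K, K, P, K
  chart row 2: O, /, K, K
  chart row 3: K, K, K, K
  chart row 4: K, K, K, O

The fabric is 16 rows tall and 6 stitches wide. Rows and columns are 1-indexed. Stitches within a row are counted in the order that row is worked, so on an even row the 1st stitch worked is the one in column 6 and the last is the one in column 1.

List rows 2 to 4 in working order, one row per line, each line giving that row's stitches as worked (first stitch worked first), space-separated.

Row 2: chart row 2, WS - tiled (columns 1-6): O / K K O /; work from column 6 back to 1 with K<->P swapped.
Row 3: chart row 3, RS - tile across columns 1-6 and work as-is.
Row 4: chart row 4, WS - tiled (columns 1-6): K K K O K K; work from column 6 back to 1 with K<->P swapped.

== ROWS AS WORKED ==
/ O P P / O
K K K K K K
P P O P P P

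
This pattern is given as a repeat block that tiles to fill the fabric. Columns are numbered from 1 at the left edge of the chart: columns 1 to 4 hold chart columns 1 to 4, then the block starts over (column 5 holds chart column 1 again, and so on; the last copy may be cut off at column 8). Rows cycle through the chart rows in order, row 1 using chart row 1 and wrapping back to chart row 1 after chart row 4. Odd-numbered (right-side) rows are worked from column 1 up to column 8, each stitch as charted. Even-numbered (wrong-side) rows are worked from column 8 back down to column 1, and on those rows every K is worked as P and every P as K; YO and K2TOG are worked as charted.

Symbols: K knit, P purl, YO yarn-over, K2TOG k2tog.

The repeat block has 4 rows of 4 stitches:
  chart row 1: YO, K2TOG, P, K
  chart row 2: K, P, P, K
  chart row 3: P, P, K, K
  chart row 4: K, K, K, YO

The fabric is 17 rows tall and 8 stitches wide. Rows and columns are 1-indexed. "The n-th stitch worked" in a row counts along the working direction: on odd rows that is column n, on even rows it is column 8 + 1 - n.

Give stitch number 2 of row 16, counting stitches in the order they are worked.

Row 16 uses chart row ((16-1) mod 4)+1 = 4. Row 16 is even, so WS.
Chart row 4 tiled across columns 1-8: K K K YO K K K YO
Wrong side: read the tiled row from column 8 down to 1 and exchange K with P (leave YO, K2TOG).
Row 16 as worked: YO P P P YO P P P
Stitch 2 in working order -> P

Stitch:
P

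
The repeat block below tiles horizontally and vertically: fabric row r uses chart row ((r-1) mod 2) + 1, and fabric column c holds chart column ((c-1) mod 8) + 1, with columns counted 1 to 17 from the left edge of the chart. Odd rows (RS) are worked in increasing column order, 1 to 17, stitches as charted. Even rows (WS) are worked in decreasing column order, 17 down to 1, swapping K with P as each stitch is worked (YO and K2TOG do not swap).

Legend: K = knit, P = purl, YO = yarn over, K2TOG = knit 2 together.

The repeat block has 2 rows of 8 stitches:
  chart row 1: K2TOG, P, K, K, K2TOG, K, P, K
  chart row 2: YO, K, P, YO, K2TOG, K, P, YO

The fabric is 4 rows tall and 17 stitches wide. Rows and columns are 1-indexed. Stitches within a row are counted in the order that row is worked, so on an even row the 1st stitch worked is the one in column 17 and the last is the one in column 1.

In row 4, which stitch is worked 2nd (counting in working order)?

Stitch:
YO

Derivation:
For row 4: chart row = ((4-1) mod 2) + 1 = 2; this is a WS (even) row.
Chart row 2 tiled across columns 1-17: YO K P YO K2TOG K P YO YO K P YO K2TOG K P YO YO
Wrong side: read the tiled row from column 17 down to 1 and exchange K with P (leave YO, K2TOG).
Row 4 as worked: YO YO K P K2TOG YO K P YO YO K P K2TOG YO K P YO
Counting 2 along the worked row gives YO.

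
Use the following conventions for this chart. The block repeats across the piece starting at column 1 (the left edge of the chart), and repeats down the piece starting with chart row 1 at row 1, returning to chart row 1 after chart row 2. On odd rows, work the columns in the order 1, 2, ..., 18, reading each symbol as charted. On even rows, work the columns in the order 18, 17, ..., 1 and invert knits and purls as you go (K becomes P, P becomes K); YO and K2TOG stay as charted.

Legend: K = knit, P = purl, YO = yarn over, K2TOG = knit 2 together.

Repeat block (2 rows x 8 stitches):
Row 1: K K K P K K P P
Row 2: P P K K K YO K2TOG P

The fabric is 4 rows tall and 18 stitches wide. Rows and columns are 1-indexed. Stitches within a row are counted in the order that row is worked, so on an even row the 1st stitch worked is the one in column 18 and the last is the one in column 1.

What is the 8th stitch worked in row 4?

Result:
P

Derivation:
Row 4 uses chart row ((4-1) mod 2)+1 = 2. Row 4 is even, so WS.
Chart row 2 tiled across columns 1-18: P P K K K YO K2TOG P P P K K K YO K2TOG P P P
Wrong side: read the tiled row from column 18 down to 1 and exchange K with P (leave YO, K2TOG).
Row 4 as worked: K K K K2TOG YO P P P K K K K2TOG YO P P P K K
Counting 8 along the worked row gives P.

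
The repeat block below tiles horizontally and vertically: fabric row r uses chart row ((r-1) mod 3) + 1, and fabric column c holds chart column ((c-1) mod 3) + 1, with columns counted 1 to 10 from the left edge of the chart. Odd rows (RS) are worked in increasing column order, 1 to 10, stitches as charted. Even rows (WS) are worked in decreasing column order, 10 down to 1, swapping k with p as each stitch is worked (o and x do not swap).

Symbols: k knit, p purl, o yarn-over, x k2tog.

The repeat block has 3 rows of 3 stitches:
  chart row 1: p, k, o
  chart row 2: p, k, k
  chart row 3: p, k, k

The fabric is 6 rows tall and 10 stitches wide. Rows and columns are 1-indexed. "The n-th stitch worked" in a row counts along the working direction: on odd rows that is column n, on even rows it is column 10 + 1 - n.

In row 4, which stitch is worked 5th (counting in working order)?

Result:
o

Derivation:
Row 4 uses chart row ((4-1) mod 3)+1 = 1. Row 4 is even, so WS.
Chart row 1 tiled across columns 1-10: p k o p k o p k o p
Wrong side: read the tiled row from column 10 down to 1 and exchange k with p (leave o, x).
Row 4 as worked: k o p k o p k o p k
Stitch 5 in working order -> o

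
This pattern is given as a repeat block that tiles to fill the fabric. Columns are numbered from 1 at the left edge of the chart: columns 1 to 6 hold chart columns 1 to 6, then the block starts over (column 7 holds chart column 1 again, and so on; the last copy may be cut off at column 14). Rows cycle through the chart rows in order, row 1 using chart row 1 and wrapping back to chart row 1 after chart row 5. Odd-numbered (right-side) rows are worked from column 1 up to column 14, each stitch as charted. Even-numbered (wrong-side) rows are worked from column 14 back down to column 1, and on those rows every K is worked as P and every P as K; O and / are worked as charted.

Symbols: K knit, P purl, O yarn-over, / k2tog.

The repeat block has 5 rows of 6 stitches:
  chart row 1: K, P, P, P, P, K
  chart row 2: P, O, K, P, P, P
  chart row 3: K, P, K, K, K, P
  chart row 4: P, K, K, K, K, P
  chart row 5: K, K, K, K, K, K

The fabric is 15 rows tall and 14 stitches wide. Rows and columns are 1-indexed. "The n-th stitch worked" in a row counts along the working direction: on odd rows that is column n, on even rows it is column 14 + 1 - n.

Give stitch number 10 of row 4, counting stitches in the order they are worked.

Stitch:
P

Derivation:
Row 4: (4-1) mod 5 = 3, so use chart row 4. Even row -> WS.
Chart row 4 tiled across columns 1-14: P K K K K P P K K K K P P K
WS row: flip the tiled sequence (start at column 14) and apply K<->P; O and / stay.
Row 4 as worked: P K K P P P P K K P P P P K
Counting 10 along the worked row gives P.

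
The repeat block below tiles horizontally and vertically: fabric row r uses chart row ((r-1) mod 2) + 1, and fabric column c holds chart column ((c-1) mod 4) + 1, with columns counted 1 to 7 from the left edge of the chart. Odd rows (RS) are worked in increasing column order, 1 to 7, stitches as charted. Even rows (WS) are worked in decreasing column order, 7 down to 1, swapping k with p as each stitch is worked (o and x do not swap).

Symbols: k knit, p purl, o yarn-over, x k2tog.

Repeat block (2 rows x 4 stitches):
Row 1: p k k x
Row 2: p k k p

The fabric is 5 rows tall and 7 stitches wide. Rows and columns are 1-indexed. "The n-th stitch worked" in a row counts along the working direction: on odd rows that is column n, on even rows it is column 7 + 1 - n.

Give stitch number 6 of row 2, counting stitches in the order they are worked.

Row 2 uses chart row ((2-1) mod 2)+1 = 2. Row 2 is even, so WS.
Chart row 2 tiled across columns 1-7: p k k p p k k
WS row: flip the tiled sequence (start at column 7) and apply k<->p; o and x stay.
Row 2 as worked: p p k k p p k
Counting 6 along the worked row gives p.

== STITCH ==
p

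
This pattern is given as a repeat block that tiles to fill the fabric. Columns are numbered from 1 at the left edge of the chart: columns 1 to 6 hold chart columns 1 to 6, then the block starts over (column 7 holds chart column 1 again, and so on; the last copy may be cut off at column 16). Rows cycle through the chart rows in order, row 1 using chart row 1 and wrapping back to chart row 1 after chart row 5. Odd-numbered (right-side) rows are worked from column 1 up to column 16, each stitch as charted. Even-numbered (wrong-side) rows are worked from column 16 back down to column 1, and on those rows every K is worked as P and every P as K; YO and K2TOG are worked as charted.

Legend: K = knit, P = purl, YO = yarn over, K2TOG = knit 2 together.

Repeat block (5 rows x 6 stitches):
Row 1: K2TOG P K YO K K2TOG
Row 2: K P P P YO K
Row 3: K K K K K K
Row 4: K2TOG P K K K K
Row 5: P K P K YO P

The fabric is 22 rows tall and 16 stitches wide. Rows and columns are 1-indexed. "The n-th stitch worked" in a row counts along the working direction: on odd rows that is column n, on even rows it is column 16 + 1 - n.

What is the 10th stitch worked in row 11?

== STITCH ==
YO

Derivation:
For row 11: chart row = ((11-1) mod 5) + 1 = 1; this is a RS (odd) row.
Chart row 1 tiled across columns 1-16: K2TOG P K YO K K2TOG K2TOG P K YO K K2TOG K2TOG P K YO
RS: work column 1 to column 16, symbols as charted — the tiled row is the row as worked.
Counting 10 along the worked row gives YO.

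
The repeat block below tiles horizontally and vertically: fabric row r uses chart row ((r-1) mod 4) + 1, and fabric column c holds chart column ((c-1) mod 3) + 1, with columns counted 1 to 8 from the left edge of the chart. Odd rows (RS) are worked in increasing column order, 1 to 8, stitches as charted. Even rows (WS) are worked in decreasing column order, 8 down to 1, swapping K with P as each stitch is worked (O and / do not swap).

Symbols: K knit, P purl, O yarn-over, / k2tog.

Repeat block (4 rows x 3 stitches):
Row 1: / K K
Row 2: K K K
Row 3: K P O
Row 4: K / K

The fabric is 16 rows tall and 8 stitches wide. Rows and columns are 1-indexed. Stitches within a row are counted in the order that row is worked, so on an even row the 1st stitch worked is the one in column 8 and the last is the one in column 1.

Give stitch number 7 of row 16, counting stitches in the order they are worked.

== STITCH ==
/

Derivation:
Row 16: (16-1) mod 4 = 3, so use chart row 4. Even row -> WS.
Chart row 4 tiled across columns 1-8: K / K K / K K /
Wrong side: read the tiled row from column 8 down to 1 and exchange K with P (leave O, /).
Row 16 as worked: / P P / P P / P
The 7th stitch worked is /.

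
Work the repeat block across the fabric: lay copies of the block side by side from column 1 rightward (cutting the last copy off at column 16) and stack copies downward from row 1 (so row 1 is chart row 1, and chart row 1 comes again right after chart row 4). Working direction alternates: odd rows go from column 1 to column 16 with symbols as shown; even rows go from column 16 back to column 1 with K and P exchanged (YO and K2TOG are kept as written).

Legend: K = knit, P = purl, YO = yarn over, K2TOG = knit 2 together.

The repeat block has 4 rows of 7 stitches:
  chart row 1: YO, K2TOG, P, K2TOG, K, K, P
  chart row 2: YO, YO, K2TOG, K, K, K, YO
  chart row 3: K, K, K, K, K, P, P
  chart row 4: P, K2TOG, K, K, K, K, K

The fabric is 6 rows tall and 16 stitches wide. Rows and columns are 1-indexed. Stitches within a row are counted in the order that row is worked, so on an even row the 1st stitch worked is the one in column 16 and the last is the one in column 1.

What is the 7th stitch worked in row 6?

For row 6: chart row = ((6-1) mod 4) + 1 = 2; this is a WS (even) row.
Chart row 2 tiled across columns 1-16: YO YO K2TOG K K K YO YO YO K2TOG K K K YO YO YO
WS: work from column 16 back to column 1 (reverse the tiled row), swapping K<->P (YO and K2TOG unchanged).
Row 6 as worked: YO YO YO P P P K2TOG YO YO YO P P P K2TOG YO YO
The 7th stitch worked is K2TOG.

== STITCH ==
K2TOG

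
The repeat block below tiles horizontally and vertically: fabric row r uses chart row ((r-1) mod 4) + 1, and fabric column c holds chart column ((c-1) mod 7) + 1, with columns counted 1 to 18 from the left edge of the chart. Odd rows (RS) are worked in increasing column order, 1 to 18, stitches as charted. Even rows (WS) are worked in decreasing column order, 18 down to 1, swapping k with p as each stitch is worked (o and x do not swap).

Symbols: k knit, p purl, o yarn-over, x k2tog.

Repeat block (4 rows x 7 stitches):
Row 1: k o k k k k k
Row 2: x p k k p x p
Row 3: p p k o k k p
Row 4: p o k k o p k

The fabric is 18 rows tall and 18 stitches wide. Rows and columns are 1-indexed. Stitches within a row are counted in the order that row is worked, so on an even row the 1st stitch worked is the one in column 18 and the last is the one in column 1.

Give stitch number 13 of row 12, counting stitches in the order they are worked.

== STITCH ==
k

Derivation:
Row 12 uses chart row ((12-1) mod 4)+1 = 4. Row 12 is even, so WS.
Chart row 4 tiled across columns 1-18: p o k k o p k p o k k o p k p o k k
Wrong side: read the tiled row from column 18 down to 1 and exchange k with p (leave o, x).
Row 12 as worked: p p o k p k o p p o k p k o p p o k
Counting 13 along the worked row gives k.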